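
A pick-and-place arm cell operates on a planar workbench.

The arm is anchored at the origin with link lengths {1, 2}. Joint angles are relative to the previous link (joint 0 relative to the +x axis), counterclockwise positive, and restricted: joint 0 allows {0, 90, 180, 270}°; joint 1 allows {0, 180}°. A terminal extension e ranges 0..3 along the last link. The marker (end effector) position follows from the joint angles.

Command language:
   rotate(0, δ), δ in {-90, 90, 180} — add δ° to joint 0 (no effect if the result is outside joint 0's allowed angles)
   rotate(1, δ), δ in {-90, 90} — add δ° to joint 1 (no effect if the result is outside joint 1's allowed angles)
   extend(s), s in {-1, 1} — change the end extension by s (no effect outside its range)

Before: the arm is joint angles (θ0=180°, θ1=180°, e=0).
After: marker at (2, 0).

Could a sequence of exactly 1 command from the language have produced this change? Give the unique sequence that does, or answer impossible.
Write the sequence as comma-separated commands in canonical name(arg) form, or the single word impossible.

extend(1)

initial: joint angles (θ0=180°, θ1=180°, e=0)
[1] after extend(1): joint angles (θ0=180°, θ1=180°, e=1)
all 7 alternatives checked — unique.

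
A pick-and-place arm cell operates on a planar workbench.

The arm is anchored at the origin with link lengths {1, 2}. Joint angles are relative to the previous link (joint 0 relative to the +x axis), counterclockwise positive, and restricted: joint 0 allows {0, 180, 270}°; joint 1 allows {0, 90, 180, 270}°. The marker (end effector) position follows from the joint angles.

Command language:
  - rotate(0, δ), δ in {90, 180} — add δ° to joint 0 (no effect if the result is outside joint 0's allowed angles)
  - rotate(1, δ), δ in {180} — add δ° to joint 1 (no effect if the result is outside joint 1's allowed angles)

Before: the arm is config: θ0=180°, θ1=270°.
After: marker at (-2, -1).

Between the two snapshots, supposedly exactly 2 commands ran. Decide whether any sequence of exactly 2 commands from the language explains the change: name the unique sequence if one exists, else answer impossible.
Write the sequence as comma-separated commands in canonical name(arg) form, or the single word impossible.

rotate(0, 90), rotate(0, 180)

key: running rotate(0, 180) before rotate(0, 90) would end elsewhere — order is forced
initial: config: θ0=180°, θ1=270°
step 1 (rotate(0, 90)): config: θ0=270°, θ1=270°
step 2 (rotate(0, 180)): config: θ0=270°, θ1=270°
uniquely the one of 9 2-step routes that fits.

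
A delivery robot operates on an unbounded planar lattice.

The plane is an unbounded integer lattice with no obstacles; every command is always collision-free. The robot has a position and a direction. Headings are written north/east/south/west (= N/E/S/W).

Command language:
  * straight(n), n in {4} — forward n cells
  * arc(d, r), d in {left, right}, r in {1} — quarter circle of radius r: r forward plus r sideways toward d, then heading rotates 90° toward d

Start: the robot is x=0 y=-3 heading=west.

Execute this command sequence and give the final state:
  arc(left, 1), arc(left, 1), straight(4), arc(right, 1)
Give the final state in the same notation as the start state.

start: x=0 y=-3 heading=west
step 1 (arc(left, 1)): x=-1 y=-4 heading=south
step 2 (arc(left, 1)): x=0 y=-5 heading=east
step 3 (straight(4)): x=4 y=-5 heading=east
step 4 (arc(right, 1)): x=5 y=-6 heading=south

x=5 y=-6 heading=south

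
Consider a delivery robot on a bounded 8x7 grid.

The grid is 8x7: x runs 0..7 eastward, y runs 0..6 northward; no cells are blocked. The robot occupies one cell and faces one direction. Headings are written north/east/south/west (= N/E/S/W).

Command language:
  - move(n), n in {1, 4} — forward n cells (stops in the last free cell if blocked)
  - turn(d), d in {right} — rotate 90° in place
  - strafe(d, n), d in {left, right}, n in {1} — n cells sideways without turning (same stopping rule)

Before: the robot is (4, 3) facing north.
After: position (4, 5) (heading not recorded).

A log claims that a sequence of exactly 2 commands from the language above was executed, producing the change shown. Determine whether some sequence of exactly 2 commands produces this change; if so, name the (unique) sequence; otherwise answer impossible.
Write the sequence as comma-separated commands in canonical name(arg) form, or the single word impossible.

move(1), move(1)

t0: (4, 3) facing north
[1] after move(1): (4, 4) facing north
[2] after move(1): (4, 5) facing north
no rival 2-sequence matches.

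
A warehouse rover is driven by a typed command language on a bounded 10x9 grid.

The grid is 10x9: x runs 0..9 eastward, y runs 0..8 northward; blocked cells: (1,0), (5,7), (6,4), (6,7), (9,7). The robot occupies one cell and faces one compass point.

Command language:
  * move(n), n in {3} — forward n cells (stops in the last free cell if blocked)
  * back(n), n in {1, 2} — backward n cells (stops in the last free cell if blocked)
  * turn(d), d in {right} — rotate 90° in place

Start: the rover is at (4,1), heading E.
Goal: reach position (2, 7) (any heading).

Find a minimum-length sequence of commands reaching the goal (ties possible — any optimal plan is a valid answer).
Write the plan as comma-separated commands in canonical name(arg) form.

begin: at (4,1), heading E
1. back(2) → at (2,1), heading E
2. turn(right) → at (2,1), heading S
3. back(2) → at (2,3), heading S
4. back(2) → at (2,5), heading S
5. back(2) → at (2,7), heading S
no 4-step plan works, so 5 is optimal.

back(2), turn(right), back(2), back(2), back(2)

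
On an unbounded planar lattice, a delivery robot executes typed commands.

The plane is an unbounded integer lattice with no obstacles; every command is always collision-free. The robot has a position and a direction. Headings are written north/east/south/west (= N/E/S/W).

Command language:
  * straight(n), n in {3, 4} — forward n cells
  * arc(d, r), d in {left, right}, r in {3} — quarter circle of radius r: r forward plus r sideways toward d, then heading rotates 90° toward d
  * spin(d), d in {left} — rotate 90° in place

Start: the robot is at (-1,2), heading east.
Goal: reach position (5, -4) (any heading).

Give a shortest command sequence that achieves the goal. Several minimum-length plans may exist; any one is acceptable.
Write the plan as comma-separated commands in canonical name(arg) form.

from: at (-1,2), heading east
t=1 arc(right, 3) ⇒ at (2,-1), heading south
t=2 arc(left, 3) ⇒ at (5,-4), heading east
shorter routes all fall short; 2 is best.

arc(right, 3), arc(left, 3)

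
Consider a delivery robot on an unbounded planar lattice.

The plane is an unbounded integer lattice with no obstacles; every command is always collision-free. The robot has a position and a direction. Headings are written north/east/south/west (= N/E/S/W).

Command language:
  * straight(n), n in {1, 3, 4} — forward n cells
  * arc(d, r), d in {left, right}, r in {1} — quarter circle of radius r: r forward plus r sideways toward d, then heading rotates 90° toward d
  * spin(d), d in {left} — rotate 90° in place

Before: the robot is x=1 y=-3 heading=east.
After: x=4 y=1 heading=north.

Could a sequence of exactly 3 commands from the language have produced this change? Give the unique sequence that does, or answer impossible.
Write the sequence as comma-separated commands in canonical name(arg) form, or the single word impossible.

straight(3), spin(left), straight(4)

key: cell and facing (now N) both changed — the 3 commands mix motion and turning
from: x=1 y=-3 heading=east
[1] after straight(3): x=4 y=-3 heading=east
[2] after spin(left): x=4 y=-3 heading=north
[3] after straight(4): x=4 y=1 heading=north
uniquely the one of 216 3-step routes that fits.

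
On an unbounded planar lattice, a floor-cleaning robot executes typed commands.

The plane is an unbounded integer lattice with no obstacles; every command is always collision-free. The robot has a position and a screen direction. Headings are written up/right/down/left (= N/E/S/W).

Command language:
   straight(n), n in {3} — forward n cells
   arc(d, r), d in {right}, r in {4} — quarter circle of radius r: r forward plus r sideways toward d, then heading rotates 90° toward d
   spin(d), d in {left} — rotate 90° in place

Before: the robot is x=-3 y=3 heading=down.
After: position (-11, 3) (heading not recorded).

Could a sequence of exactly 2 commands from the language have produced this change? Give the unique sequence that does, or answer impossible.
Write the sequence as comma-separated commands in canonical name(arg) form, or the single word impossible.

arc(right, 4), arc(right, 4)

t0: x=-3 y=3 heading=down
step 1 (arc(right, 4)): x=-7 y=-1 heading=left
step 2 (arc(right, 4)): x=-11 y=3 heading=up
no rival 2-sequence matches.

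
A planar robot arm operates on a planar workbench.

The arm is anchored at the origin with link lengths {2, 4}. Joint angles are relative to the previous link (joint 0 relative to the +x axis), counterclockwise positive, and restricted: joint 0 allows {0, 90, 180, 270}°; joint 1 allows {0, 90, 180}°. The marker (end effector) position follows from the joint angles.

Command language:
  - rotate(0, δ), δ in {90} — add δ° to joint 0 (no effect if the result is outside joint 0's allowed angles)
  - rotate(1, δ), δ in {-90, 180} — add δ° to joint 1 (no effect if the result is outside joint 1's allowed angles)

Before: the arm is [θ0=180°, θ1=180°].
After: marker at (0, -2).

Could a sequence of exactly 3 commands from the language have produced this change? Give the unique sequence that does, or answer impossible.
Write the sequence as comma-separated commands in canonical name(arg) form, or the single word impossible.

rotate(0, 90), rotate(0, 90), rotate(0, 90)

from: [θ0=180°, θ1=180°]
step 1 (rotate(0, 90)): [θ0=270°, θ1=180°]
step 2 (rotate(0, 90)): [θ0=0°, θ1=180°]
step 3 (rotate(0, 90)): [θ0=90°, θ1=180°]
all 27 alternatives checked — unique.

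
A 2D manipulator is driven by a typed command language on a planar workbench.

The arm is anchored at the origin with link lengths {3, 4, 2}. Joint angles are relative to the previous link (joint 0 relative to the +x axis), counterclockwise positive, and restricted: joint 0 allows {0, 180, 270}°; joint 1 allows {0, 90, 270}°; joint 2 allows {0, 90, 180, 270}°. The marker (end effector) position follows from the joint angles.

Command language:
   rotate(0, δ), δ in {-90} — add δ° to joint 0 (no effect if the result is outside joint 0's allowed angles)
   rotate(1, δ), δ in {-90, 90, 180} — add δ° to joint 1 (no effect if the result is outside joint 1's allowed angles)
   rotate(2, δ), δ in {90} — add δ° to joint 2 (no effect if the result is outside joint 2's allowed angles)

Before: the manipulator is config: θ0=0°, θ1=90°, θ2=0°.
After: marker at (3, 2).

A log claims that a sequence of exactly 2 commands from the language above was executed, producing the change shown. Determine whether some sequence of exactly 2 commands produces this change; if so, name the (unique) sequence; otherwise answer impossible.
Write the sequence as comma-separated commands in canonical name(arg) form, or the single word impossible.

begin: config: θ0=0°, θ1=90°, θ2=0°
1. rotate(2, 90) → config: θ0=0°, θ1=90°, θ2=90°
2. rotate(2, 90) → config: θ0=0°, θ1=90°, θ2=180°
no other 2-command option fits: unique.

rotate(2, 90), rotate(2, 90)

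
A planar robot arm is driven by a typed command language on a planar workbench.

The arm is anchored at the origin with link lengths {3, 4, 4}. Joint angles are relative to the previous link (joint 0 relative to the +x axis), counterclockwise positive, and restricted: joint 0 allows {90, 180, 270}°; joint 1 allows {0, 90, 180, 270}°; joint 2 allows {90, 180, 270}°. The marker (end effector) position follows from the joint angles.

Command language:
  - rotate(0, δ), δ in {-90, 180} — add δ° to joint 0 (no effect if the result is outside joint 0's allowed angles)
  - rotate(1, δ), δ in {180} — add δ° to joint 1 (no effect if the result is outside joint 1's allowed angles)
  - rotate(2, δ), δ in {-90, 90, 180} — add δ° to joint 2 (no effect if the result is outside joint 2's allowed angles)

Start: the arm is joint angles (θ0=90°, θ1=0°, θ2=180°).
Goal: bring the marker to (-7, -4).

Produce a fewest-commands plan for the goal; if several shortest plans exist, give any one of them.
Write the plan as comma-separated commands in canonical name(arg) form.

rotate(0, 180), rotate(2, -90), rotate(0, -90)

initial: joint angles (θ0=90°, θ1=0°, θ2=180°)
1. rotate(0, 180) → joint angles (θ0=270°, θ1=0°, θ2=180°)
2. rotate(2, -90) → joint angles (θ0=270°, θ1=0°, θ2=90°)
3. rotate(0, -90) → joint angles (θ0=180°, θ1=0°, θ2=90°)
shorter routes all fall short; 3 is best.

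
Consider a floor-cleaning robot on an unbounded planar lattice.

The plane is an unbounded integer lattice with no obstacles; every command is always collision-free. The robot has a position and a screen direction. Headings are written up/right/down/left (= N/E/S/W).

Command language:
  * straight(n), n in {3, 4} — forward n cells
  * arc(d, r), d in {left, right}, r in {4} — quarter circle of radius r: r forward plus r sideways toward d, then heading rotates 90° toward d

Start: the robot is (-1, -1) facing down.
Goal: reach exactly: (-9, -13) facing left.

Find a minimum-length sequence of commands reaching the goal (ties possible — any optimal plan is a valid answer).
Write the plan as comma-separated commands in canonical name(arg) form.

straight(4), straight(4), arc(right, 4), straight(4)

start: (-1, -1) facing down
t=1 straight(4) ⇒ (-1, -5) facing down
t=2 straight(4) ⇒ (-1, -9) facing down
t=3 arc(right, 4) ⇒ (-5, -13) facing left
t=4 straight(4) ⇒ (-9, -13) facing left
shorter routes all fall short; 4 is best.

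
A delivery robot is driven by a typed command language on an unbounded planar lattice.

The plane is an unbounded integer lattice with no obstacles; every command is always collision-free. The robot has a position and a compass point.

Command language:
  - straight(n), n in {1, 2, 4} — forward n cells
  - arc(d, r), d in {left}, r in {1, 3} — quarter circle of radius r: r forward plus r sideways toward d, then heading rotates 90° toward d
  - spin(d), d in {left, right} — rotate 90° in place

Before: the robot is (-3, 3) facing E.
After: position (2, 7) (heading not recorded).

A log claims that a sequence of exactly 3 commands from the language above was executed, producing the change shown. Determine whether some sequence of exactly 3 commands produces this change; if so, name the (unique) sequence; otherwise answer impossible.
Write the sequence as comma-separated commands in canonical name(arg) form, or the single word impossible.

straight(2), arc(left, 3), straight(1)

key: running straight(1) before straight(2) would end elsewhere — order is forced
from: (-3, 3) facing E
1. straight(2) → (-1, 3) facing E
2. arc(left, 3) → (2, 6) facing N
3. straight(1) → (2, 7) facing N
uniquely the one of 343 3-step routes that fits.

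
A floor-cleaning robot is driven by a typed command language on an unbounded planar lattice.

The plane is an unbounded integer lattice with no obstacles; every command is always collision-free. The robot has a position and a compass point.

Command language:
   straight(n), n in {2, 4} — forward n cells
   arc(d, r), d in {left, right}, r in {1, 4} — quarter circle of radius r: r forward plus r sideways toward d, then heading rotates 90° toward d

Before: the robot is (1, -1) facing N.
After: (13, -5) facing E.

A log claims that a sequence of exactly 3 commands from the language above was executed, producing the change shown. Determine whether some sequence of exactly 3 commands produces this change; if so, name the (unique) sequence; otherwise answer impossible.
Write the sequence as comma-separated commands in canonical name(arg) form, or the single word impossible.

arc(right, 4), arc(right, 4), arc(left, 4)

key: order matters: swapping arc(right, 4) and arc(left, 4) lands elsewhere
begin: (1, -1) facing N
t=1 arc(right, 4) ⇒ (5, 3) facing E
t=2 arc(right, 4) ⇒ (9, -1) facing S
t=3 arc(left, 4) ⇒ (13, -5) facing E
no rival 3-sequence matches.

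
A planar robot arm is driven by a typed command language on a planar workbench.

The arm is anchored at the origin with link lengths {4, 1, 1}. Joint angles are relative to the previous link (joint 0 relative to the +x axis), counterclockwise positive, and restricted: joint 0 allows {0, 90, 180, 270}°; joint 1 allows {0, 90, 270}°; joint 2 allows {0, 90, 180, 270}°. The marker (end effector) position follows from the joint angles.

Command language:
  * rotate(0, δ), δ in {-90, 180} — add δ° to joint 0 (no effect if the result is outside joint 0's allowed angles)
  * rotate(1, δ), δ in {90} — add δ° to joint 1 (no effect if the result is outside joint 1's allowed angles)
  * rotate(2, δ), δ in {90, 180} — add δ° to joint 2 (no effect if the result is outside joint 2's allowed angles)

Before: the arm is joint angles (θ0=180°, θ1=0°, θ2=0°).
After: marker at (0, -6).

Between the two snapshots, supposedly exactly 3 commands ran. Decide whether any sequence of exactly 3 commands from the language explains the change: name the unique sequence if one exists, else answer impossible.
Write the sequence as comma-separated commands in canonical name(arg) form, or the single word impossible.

t0: joint angles (θ0=180°, θ1=0°, θ2=0°)
step 1 (rotate(0, -90)): joint angles (θ0=90°, θ1=0°, θ2=0°)
step 2 (rotate(0, -90)): joint angles (θ0=0°, θ1=0°, θ2=0°)
step 3 (rotate(0, -90)): joint angles (θ0=270°, θ1=0°, θ2=0°)
uniquely the one of 125 3-step routes that fits.

rotate(0, -90), rotate(0, -90), rotate(0, -90)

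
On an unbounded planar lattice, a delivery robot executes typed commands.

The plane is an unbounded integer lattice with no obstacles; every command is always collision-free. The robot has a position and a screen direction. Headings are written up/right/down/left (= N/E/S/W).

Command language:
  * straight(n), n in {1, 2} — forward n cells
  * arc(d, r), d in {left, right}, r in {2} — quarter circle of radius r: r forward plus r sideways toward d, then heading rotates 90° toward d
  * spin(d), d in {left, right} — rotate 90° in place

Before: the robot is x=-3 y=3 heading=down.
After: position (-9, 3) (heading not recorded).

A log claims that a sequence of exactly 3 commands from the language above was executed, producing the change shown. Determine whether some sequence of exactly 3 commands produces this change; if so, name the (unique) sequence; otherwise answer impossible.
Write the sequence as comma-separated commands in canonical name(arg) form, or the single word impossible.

arc(right, 2), straight(2), arc(right, 2)

from: x=-3 y=3 heading=down
step 1 (arc(right, 2)): x=-5 y=1 heading=left
step 2 (straight(2)): x=-7 y=1 heading=left
step 3 (arc(right, 2)): x=-9 y=3 heading=up
no rival 3-sequence matches.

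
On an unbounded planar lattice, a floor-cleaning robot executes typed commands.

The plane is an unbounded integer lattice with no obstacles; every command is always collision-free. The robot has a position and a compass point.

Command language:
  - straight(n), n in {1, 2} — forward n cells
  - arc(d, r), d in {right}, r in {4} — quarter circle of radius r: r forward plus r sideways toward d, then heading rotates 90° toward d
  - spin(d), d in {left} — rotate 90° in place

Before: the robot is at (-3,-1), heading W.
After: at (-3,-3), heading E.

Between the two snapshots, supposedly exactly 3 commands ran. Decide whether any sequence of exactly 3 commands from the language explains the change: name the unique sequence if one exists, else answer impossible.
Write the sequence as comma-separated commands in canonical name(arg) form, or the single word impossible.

spin(left), straight(2), spin(left)

key: position moved to (-3,-3) AND the heading swung to E — translation plus rotation needed
from: at (-3,-1), heading W
1. spin(left) → at (-3,-1), heading S
2. straight(2) → at (-3,-3), heading S
3. spin(left) → at (-3,-3), heading E
no other 3-command option fits: unique.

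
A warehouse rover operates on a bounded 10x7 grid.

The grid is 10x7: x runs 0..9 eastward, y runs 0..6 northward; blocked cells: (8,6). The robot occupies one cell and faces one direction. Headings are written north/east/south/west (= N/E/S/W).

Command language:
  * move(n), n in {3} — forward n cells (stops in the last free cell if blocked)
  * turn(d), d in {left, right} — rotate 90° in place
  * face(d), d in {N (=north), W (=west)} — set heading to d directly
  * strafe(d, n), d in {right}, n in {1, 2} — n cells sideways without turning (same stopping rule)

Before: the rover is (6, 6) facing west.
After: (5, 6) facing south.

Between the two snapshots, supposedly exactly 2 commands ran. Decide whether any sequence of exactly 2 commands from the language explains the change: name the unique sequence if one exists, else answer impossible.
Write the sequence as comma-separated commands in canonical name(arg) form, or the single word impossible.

key: running strafe(right, 1) before turn(left) would end elsewhere — order is forced
from: (6, 6) facing west
t=1 turn(left) ⇒ (6, 6) facing south
t=2 strafe(right, 1) ⇒ (5, 6) facing south
all 49 alternatives checked — unique.

turn(left), strafe(right, 1)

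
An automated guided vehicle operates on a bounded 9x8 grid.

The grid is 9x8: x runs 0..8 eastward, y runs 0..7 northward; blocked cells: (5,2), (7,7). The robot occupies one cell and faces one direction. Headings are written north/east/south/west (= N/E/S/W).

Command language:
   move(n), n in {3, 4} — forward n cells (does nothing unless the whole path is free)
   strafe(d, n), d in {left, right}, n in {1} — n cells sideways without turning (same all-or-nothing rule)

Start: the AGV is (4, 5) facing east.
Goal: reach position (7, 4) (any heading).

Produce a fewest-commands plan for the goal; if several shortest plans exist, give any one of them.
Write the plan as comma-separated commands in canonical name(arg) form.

strafe(right, 1), move(3)

begin: (4, 5) facing east
step 1 (strafe(right, 1)): (4, 4) facing east
step 2 (move(3)): (7, 4) facing east
no 1-step plan works, so 2 is optimal.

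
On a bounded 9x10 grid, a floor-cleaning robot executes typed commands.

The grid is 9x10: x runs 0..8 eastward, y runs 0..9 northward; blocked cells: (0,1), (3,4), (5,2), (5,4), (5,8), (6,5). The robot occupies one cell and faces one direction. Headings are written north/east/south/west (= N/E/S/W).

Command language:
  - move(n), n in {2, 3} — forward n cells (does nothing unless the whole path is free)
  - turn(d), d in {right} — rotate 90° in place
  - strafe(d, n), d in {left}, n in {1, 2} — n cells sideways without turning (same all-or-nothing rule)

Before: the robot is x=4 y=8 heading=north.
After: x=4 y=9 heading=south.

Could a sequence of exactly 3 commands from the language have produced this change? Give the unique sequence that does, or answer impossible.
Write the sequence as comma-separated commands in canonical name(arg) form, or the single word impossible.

key: cell and facing (now S) both changed — the 3 commands mix motion and turning
initial: x=4 y=8 heading=north
[1] after turn(right): x=4 y=8 heading=east
[2] after strafe(left, 1): x=4 y=9 heading=east
[3] after turn(right): x=4 y=9 heading=south
no rival 3-sequence matches.

turn(right), strafe(left, 1), turn(right)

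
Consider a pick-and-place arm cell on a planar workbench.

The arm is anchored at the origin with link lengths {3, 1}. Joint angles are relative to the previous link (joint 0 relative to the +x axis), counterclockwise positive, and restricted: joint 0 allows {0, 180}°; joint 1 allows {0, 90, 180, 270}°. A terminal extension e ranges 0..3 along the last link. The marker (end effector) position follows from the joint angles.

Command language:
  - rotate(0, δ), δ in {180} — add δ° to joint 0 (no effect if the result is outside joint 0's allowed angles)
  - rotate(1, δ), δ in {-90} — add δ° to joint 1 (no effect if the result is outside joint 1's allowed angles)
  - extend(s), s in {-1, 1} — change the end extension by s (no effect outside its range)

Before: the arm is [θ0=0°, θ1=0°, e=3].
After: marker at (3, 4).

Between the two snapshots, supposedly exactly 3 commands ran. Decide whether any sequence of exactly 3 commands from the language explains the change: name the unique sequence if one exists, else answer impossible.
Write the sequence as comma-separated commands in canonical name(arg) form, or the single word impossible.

rotate(1, -90), rotate(1, -90), rotate(1, -90)

t0: [θ0=0°, θ1=0°, e=3]
[1] after rotate(1, -90): [θ0=0°, θ1=270°, e=3]
[2] after rotate(1, -90): [θ0=0°, θ1=180°, e=3]
[3] after rotate(1, -90): [θ0=0°, θ1=90°, e=3]
uniquely the one of 64 3-step routes that fits.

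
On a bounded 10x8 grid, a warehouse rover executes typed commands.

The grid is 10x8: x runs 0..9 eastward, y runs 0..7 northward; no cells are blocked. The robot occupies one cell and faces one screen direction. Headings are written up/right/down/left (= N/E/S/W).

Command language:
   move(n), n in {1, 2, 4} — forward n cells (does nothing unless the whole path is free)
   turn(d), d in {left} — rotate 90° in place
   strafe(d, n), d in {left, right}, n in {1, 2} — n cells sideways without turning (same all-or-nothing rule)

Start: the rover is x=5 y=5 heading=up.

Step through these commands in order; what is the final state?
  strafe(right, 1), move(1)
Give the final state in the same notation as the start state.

start: x=5 y=5 heading=up
[1] after strafe(right, 1): x=6 y=5 heading=up
[2] after move(1): x=6 y=6 heading=up

x=6 y=6 heading=up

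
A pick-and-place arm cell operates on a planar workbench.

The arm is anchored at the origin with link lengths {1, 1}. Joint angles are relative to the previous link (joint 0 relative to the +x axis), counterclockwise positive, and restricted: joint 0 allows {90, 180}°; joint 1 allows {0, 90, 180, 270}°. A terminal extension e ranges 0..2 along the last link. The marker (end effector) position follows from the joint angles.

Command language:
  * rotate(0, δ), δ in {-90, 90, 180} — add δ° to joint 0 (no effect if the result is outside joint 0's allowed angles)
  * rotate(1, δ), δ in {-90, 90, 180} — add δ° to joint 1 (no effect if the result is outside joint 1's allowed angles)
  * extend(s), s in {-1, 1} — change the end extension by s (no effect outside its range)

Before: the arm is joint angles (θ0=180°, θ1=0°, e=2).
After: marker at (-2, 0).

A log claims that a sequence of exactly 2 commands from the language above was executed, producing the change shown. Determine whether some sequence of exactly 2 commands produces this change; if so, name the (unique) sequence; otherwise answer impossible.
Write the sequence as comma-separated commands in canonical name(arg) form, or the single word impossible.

extend(-1), extend(-1)

begin: joint angles (θ0=180°, θ1=0°, e=2)
[1] after extend(-1): joint angles (θ0=180°, θ1=0°, e=1)
[2] after extend(-1): joint angles (θ0=180°, θ1=0°, e=0)
all 64 alternatives checked — unique.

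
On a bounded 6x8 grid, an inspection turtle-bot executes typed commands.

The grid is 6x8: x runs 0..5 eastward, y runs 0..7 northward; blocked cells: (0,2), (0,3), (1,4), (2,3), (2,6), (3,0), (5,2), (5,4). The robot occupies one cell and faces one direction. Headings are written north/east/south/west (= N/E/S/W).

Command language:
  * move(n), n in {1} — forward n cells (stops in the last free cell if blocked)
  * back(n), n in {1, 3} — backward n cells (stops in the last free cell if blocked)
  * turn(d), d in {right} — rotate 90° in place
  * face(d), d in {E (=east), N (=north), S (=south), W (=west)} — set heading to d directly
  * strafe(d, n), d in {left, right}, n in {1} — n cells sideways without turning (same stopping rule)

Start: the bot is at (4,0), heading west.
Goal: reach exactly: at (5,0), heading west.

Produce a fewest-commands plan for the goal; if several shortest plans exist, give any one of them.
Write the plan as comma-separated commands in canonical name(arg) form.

back(3)

begin: at (4,0), heading west
[1] after back(3): at (5,0), heading west
shorter routes all fall short; 1 is best.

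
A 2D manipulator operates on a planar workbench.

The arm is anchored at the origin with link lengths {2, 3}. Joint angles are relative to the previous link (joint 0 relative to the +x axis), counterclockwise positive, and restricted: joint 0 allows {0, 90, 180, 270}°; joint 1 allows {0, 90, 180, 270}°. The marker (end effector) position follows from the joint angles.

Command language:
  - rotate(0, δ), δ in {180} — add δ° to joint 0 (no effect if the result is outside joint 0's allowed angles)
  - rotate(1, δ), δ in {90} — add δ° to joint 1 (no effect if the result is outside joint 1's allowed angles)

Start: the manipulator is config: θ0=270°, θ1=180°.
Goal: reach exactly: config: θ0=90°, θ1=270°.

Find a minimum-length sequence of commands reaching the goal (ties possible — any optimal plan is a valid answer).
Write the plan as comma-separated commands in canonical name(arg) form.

rotate(0, 180), rotate(1, 90)

from: config: θ0=270°, θ1=180°
[1] after rotate(0, 180): config: θ0=90°, θ1=180°
[2] after rotate(1, 90): config: θ0=90°, θ1=270°
no 1-step plan works, so 2 is optimal.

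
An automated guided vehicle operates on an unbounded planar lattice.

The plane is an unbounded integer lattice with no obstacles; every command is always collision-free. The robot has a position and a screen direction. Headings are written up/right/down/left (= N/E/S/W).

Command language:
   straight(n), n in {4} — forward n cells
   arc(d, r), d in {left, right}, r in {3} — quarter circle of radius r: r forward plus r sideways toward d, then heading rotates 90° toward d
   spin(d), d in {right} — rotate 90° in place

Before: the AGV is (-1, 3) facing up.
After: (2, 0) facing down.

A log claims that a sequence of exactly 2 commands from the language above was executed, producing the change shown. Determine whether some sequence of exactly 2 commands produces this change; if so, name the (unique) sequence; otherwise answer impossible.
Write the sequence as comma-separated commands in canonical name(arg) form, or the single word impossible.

spin(right), arc(right, 3)

key: position moved to (2,0) AND the heading swung to S — translation plus rotation needed
from: (-1, 3) facing up
1. spin(right) → (-1, 3) facing right
2. arc(right, 3) → (2, 0) facing down
uniquely the one of 16 2-step routes that fits.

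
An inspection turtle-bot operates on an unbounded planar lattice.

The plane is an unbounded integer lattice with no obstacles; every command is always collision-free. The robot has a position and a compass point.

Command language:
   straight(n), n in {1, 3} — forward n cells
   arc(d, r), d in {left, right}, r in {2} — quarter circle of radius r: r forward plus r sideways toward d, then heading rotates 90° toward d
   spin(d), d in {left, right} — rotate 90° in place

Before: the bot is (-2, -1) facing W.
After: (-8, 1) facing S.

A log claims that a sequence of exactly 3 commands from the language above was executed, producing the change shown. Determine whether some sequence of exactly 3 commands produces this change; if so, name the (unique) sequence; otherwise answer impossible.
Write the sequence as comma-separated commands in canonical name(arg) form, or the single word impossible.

arc(right, 2), arc(left, 2), arc(left, 2)

key: cell and facing (now S) both changed — the 3 commands mix motion and turning
from: (-2, -1) facing W
[1] after arc(right, 2): (-4, 1) facing N
[2] after arc(left, 2): (-6, 3) facing W
[3] after arc(left, 2): (-8, 1) facing S
no rival 3-sequence matches.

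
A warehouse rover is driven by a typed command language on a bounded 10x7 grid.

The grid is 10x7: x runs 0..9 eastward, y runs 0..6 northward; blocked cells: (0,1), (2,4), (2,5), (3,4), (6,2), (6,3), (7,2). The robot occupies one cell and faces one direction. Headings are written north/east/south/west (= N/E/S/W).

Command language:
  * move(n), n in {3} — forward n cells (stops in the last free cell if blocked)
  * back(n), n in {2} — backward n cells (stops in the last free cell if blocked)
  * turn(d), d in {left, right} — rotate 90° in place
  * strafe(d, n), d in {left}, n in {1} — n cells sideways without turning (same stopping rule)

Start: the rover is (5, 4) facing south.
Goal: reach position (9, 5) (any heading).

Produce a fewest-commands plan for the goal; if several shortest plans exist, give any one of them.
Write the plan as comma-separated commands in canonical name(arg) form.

strafe(left, 1), turn(left), move(3), strafe(left, 1)

begin: (5, 4) facing south
1. strafe(left, 1) → (6, 4) facing south
2. turn(left) → (6, 4) facing east
3. move(3) → (9, 4) facing east
4. strafe(left, 1) → (9, 5) facing east
shorter routes all fall short; 4 is best.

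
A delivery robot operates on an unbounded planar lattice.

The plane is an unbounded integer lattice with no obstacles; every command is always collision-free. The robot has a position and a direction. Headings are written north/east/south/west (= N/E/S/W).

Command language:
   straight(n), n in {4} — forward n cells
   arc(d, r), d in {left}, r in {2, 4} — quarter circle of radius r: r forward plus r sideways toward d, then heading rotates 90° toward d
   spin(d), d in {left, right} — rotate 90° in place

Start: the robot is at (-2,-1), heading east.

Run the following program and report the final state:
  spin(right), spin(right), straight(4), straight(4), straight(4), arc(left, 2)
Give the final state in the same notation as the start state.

at (-16,-3), heading south

begin: at (-2,-1), heading east
step 1 (spin(right)): at (-2,-1), heading south
step 2 (spin(right)): at (-2,-1), heading west
step 3 (straight(4)): at (-6,-1), heading west
step 4 (straight(4)): at (-10,-1), heading west
step 5 (straight(4)): at (-14,-1), heading west
step 6 (arc(left, 2)): at (-16,-3), heading south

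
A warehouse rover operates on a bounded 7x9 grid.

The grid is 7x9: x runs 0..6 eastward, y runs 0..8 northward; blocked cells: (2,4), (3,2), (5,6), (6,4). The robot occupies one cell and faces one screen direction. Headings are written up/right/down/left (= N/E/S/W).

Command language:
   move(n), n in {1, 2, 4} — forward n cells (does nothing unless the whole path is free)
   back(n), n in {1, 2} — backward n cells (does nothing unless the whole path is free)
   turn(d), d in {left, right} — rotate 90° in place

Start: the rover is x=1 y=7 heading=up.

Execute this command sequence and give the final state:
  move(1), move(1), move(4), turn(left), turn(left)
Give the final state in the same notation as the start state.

from: x=1 y=7 heading=up
[1] after move(1): x=1 y=8 heading=up
[2] after move(1): x=1 y=8 heading=up
[3] after move(4): x=1 y=8 heading=up
[4] after turn(left): x=1 y=8 heading=left
[5] after turn(left): x=1 y=8 heading=down

x=1 y=8 heading=down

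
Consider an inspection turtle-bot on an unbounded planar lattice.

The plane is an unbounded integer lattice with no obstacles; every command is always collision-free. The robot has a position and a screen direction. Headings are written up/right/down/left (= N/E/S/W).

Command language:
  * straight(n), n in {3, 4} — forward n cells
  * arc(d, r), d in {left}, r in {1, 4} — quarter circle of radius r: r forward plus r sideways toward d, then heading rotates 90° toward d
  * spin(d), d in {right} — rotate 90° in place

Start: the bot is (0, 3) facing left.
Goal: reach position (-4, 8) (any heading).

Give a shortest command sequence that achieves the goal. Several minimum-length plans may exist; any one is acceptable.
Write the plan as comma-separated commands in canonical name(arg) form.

spin(right), straight(4), arc(left, 1), straight(3)

begin: (0, 3) facing left
[1] after spin(right): (0, 3) facing up
[2] after straight(4): (0, 7) facing up
[3] after arc(left, 1): (-1, 8) facing left
[4] after straight(3): (-4, 8) facing left
shorter routes all fall short; 4 is best.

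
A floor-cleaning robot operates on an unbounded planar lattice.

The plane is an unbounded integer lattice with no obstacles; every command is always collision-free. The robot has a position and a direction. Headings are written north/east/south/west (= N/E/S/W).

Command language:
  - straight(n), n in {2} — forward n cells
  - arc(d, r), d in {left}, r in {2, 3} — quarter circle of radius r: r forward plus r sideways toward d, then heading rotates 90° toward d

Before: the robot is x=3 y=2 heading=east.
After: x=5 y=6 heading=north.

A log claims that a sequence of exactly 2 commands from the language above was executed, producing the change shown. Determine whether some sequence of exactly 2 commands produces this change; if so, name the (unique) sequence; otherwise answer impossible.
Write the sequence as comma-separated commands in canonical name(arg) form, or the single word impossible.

arc(left, 2), straight(2)

key: cell and facing (now N) both changed — the 2 commands mix motion and turning
t0: x=3 y=2 heading=east
step 1 (arc(left, 2)): x=5 y=4 heading=north
step 2 (straight(2)): x=5 y=6 heading=north
no other 2-command option fits: unique.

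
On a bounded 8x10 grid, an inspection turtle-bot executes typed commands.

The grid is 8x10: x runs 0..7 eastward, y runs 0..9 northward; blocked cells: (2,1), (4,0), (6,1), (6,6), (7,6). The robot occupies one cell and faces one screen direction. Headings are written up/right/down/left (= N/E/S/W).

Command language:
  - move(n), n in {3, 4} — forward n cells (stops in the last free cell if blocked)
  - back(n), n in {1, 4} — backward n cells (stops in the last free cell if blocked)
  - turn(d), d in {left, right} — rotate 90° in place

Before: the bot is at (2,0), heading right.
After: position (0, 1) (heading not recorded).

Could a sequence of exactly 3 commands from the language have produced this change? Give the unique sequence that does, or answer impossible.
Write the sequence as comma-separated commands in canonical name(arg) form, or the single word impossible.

key: back(4) runs into the grid edge before its full distance
begin: at (2,0), heading right
1. back(4) → at (0,0), heading right
2. turn(right) → at (0,0), heading down
3. back(1) → at (0,1), heading down
all 216 alternatives checked — unique.

back(4), turn(right), back(1)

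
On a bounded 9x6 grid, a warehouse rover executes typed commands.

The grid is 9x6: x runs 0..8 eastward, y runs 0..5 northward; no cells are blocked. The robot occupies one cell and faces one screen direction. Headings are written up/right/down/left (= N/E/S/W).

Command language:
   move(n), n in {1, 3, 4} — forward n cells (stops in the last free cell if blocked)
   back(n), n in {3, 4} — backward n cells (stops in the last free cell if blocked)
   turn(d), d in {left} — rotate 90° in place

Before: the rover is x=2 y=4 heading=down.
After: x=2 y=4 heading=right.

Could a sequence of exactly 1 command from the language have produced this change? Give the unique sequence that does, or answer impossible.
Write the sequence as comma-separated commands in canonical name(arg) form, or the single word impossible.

turn(left)

key: (2,4) unchanged — the single command moves nothing
initial: x=2 y=4 heading=down
t=1 turn(left) ⇒ x=2 y=4 heading=right
no other 1-command option fits: unique.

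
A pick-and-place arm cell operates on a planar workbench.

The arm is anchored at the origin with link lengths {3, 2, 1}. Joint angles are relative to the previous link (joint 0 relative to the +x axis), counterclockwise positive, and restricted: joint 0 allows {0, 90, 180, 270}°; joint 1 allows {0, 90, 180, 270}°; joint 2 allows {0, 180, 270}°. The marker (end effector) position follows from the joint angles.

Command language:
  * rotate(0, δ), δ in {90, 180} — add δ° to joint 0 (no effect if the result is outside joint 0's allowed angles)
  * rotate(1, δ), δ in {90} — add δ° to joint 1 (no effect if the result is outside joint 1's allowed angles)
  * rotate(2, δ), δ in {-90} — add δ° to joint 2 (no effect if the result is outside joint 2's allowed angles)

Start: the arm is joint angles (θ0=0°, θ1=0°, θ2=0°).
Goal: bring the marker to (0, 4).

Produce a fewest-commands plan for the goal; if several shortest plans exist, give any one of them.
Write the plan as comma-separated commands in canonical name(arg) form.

t0: joint angles (θ0=0°, θ1=0°, θ2=0°)
step 1 (rotate(0, 90)): joint angles (θ0=90°, θ1=0°, θ2=0°)
step 2 (rotate(2, -90)): joint angles (θ0=90°, θ1=0°, θ2=270°)
step 3 (rotate(2, -90)): joint angles (θ0=90°, θ1=0°, θ2=180°)
minimal: 3 command(s), checked below 3.

rotate(0, 90), rotate(2, -90), rotate(2, -90)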